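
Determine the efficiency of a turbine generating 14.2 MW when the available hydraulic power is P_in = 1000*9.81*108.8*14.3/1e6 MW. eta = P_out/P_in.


P_in = 1000 * 9.81 * 108.8 * 14.3 / 1e6 = 15.2628 MW
eta = 14.2 / 15.2628 = 0.9304


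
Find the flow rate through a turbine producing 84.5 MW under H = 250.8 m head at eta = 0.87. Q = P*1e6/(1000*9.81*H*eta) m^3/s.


Q = 84.5 * 1e6 / (1000 * 9.81 * 250.8 * 0.87) = 39.4767 m^3/s


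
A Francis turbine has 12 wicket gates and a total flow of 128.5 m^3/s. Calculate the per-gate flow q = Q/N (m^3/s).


q = 128.5 / 12 = 10.7083 m^3/s


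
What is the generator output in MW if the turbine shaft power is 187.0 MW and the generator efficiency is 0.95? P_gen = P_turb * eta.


P_gen = 187.0 * 0.95 = 177.6500 MW


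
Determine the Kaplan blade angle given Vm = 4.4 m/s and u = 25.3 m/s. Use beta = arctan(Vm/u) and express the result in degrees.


beta = arctan(4.4 / 25.3) = 9.8658 degrees


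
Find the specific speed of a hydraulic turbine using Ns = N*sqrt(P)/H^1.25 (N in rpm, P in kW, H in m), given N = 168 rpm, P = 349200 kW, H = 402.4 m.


Ns = 168 * 349200^0.5 / 402.4^1.25 = 55.0838


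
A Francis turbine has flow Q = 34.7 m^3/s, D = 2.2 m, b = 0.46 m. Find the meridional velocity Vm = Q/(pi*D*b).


Vm = 34.7 / (pi * 2.2 * 0.46) = 10.9144 m/s


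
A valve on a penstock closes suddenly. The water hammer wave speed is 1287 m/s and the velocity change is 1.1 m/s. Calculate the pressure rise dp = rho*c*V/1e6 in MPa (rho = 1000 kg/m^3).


dp = 1000 * 1287 * 1.1 / 1e6 = 1.4157 MPa


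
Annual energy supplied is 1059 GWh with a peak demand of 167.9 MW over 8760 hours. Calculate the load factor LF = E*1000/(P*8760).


LF = 1059 * 1000 / (167.9 * 8760) = 0.7200


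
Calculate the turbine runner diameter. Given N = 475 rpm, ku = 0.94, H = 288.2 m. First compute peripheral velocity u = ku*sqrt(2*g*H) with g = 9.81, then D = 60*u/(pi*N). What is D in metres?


u = 0.94 * sqrt(2*9.81*288.2) = 70.6845 m/s
D = 60 * 70.6845 / (pi * 475) = 2.8421 m


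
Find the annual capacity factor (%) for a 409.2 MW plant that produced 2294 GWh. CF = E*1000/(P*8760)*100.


CF = 2294 * 1000 / (409.2 * 8760) * 100 = 63.9961 %


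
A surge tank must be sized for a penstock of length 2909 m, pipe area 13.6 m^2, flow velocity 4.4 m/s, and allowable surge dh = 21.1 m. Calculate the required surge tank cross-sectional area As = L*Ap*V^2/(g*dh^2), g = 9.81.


As = 2909 * 13.6 * 4.4^2 / (9.81 * 21.1^2) = 175.3695 m^2


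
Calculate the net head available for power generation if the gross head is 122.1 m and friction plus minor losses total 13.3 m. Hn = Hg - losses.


Hn = 122.1 - 13.3 = 108.8000 m


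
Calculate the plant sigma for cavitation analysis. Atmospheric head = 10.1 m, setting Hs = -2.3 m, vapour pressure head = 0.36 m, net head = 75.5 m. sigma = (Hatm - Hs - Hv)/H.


sigma = (10.1 - (-2.3) - 0.36) / 75.5 = 0.1595


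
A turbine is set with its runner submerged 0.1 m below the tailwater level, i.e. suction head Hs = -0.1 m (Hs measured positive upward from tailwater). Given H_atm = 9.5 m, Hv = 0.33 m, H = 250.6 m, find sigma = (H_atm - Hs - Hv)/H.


sigma = (9.5 - (-0.1) - 0.33) / 250.6 = 0.0370


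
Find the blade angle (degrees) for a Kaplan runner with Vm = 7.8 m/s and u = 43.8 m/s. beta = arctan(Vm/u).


beta = arctan(7.8 / 43.8) = 10.0975 degrees


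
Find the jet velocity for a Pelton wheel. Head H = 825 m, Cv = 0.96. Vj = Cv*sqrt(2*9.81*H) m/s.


Vj = 0.96 * sqrt(2*9.81*825) = 122.1371 m/s


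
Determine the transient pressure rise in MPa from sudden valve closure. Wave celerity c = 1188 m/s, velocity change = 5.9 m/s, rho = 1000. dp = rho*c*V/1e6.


dp = 1000 * 1188 * 5.9 / 1e6 = 7.0092 MPa


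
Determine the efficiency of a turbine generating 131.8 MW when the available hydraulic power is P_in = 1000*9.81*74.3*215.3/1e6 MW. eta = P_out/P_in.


P_in = 1000 * 9.81 * 74.3 * 215.3 / 1e6 = 156.9285 MW
eta = 131.8 / 156.9285 = 0.8399


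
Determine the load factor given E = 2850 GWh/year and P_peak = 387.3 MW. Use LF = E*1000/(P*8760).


LF = 2850 * 1000 / (387.3 * 8760) = 0.8400


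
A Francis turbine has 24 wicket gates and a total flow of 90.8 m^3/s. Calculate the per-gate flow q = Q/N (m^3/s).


q = 90.8 / 24 = 3.7833 m^3/s


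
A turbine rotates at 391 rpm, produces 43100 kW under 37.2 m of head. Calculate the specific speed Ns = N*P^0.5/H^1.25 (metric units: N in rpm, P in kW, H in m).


Ns = 391 * 43100^0.5 / 37.2^1.25 = 883.5614


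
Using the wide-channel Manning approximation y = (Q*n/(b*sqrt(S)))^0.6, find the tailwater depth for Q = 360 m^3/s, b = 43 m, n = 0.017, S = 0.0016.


y = (360 * 0.017 / (43 * 0.0016^0.5))^0.6 = 2.1416 m


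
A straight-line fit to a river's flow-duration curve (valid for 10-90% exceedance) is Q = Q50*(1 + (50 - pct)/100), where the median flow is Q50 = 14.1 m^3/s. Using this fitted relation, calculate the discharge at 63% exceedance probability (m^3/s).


Q = 14.1 * (1 + (50 - 63)/100) = 12.2670 m^3/s


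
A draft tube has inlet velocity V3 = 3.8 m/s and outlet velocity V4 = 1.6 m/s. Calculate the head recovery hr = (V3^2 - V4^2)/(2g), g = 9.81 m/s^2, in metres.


hr = (3.8^2 - 1.6^2) / (2*9.81) = 0.6055 m


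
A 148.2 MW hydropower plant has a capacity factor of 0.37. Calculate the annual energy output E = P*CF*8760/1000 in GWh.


E = 148.2 * 0.37 * 8760 / 1000 = 480.3458 GWh


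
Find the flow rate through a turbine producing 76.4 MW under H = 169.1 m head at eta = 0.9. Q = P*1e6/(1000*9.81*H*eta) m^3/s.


Q = 76.4 * 1e6 / (1000 * 9.81 * 169.1 * 0.9) = 51.1727 m^3/s


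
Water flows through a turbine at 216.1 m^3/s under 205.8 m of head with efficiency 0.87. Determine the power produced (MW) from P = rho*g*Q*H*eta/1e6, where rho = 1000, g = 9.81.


P = 1000 * 9.81 * 216.1 * 205.8 * 0.87 / 1e6 = 379.5670 MW


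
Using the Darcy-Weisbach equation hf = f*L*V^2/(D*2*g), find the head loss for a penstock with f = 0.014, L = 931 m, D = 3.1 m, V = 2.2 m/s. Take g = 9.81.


hf = 0.014 * 931 * 2.2^2 / (3.1 * 2 * 9.81) = 1.0372 m


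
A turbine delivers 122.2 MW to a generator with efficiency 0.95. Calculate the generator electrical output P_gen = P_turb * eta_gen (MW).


P_gen = 122.2 * 0.95 = 116.0900 MW


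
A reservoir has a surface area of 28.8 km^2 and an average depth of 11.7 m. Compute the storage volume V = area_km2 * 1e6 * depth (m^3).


V = 28.8 * 1e6 * 11.7 = 3.3696e+08 m^3


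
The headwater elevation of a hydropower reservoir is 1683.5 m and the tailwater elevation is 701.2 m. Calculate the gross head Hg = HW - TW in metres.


Hg = 1683.5 - 701.2 = 982.3000 m


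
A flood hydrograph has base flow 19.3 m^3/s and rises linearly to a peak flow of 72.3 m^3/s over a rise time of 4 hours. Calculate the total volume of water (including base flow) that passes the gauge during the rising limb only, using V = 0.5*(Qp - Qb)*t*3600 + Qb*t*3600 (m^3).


V = 0.5*(72.3 - 19.3)*4*3600 + 19.3*4*3600 = 659520.0000 m^3


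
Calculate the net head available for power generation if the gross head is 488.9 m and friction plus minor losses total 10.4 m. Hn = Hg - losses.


Hn = 488.9 - 10.4 = 478.5000 m


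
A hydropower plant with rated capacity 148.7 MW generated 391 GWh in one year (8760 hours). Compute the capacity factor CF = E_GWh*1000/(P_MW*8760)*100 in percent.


CF = 391 * 1000 / (148.7 * 8760) * 100 = 30.0166 %


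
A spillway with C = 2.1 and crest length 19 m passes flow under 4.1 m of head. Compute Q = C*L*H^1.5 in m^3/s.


Q = 2.1 * 19 * 4.1^1.5 = 331.2445 m^3/s


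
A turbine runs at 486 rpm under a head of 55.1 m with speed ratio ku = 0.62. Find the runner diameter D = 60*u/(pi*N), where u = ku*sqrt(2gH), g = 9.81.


u = 0.62 * sqrt(2*9.81*55.1) = 20.3853 m/s
D = 60 * 20.3853 / (pi * 486) = 0.8011 m


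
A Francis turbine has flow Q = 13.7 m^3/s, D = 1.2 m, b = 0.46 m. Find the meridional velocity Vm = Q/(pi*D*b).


Vm = 13.7 / (pi * 1.2 * 0.46) = 7.9001 m/s


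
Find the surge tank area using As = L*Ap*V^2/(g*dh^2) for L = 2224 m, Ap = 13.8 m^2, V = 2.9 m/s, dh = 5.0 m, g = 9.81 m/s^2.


As = 2224 * 13.8 * 2.9^2 / (9.81 * 5.0^2) = 1052.4485 m^2


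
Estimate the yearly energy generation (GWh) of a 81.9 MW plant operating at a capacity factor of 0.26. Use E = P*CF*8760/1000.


E = 81.9 * 0.26 * 8760 / 1000 = 186.5354 GWh


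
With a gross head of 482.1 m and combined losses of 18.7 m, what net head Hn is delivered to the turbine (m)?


Hn = 482.1 - 18.7 = 463.4000 m


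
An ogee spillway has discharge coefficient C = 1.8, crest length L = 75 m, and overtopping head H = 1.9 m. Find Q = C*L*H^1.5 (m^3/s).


Q = 1.8 * 75 * 1.9^1.5 = 353.5609 m^3/s


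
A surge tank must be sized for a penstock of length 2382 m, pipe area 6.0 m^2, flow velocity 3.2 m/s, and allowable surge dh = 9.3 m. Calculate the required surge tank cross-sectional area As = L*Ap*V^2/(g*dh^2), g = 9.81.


As = 2382 * 6.0 * 3.2^2 / (9.81 * 9.3^2) = 172.4877 m^2


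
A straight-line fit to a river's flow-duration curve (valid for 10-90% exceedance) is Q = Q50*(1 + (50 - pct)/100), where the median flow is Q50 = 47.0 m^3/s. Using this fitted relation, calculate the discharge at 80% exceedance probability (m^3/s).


Q = 47.0 * (1 + (50 - 80)/100) = 32.9000 m^3/s


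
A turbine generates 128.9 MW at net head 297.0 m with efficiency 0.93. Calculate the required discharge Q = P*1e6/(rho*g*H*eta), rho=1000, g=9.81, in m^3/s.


Q = 128.9 * 1e6 / (1000 * 9.81 * 297.0 * 0.93) = 47.5712 m^3/s


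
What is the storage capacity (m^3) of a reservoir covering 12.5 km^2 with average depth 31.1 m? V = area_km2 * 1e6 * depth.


V = 12.5 * 1e6 * 31.1 = 3.8875e+08 m^3


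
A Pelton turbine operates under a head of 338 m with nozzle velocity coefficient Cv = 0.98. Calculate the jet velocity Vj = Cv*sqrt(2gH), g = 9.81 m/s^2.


Vj = 0.98 * sqrt(2*9.81*338) = 79.8057 m/s


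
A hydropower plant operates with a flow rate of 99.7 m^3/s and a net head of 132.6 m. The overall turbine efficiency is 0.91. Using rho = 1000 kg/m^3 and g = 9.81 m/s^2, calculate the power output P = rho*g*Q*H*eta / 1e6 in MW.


P = 1000 * 9.81 * 99.7 * 132.6 * 0.91 / 1e6 = 118.0182 MW


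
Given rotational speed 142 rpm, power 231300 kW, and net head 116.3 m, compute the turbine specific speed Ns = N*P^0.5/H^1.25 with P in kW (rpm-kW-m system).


Ns = 142 * 231300^0.5 / 116.3^1.25 = 178.8140


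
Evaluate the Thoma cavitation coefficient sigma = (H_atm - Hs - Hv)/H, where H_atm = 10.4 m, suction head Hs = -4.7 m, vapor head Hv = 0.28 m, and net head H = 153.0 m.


sigma = (10.4 - (-4.7) - 0.28) / 153.0 = 0.0969


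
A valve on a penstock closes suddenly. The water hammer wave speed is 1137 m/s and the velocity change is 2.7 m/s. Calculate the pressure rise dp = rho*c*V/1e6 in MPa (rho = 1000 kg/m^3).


dp = 1000 * 1137 * 2.7 / 1e6 = 3.0699 MPa


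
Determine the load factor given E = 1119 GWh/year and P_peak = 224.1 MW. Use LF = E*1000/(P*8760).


LF = 1119 * 1000 / (224.1 * 8760) = 0.5700


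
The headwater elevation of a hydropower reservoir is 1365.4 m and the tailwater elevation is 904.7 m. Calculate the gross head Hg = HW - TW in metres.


Hg = 1365.4 - 904.7 = 460.7000 m


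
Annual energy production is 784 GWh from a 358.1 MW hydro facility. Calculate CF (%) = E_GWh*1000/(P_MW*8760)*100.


CF = 784 * 1000 / (358.1 * 8760) * 100 = 24.9924 %


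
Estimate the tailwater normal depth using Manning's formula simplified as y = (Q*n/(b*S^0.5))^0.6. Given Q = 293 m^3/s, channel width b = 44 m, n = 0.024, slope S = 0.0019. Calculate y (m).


y = (293 * 0.024 / (44 * 0.0019^0.5))^0.6 = 2.1805 m


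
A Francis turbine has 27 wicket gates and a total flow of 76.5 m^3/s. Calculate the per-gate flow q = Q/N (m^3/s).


q = 76.5 / 27 = 2.8333 m^3/s


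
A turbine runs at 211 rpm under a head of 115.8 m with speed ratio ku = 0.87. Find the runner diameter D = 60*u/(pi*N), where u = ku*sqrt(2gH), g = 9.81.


u = 0.87 * sqrt(2*9.81*115.8) = 41.4689 m/s
D = 60 * 41.4689 / (pi * 211) = 3.7535 m


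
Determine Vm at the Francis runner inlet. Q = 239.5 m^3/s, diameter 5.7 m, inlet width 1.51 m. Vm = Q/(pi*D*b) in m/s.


Vm = 239.5 / (pi * 5.7 * 1.51) = 8.8574 m/s


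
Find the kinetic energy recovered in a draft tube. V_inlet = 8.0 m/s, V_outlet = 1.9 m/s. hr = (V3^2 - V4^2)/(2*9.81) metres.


hr = (8.0^2 - 1.9^2) / (2*9.81) = 3.0780 m


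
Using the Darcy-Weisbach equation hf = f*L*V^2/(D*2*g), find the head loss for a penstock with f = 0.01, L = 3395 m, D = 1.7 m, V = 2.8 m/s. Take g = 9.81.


hf = 0.01 * 3395 * 2.8^2 / (1.7 * 2 * 9.81) = 7.9801 m


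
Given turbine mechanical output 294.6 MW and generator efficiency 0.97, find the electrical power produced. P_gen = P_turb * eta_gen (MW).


P_gen = 294.6 * 0.97 = 285.7620 MW


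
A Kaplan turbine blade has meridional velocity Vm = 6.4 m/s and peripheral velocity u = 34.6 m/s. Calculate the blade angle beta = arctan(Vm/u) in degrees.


beta = arctan(6.4 / 34.6) = 10.4796 degrees


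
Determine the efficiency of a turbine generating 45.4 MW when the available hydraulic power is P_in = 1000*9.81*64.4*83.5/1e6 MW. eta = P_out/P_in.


P_in = 1000 * 9.81 * 64.4 * 83.5 / 1e6 = 52.7523 MW
eta = 45.4 / 52.7523 = 0.8606


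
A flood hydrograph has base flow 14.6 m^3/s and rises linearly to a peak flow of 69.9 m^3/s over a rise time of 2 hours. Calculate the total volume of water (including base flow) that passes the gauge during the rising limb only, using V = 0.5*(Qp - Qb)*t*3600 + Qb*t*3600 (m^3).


V = 0.5*(69.9 - 14.6)*2*3600 + 14.6*2*3600 = 304200.0000 m^3


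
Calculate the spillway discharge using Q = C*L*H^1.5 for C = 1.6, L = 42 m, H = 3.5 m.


Q = 1.6 * 42 * 3.5^1.5 = 440.0189 m^3/s


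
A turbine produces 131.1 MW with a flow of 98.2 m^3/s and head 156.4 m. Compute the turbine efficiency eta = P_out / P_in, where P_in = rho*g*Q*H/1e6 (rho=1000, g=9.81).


P_in = 1000 * 9.81 * 98.2 * 156.4 / 1e6 = 150.6667 MW
eta = 131.1 / 150.6667 = 0.8701


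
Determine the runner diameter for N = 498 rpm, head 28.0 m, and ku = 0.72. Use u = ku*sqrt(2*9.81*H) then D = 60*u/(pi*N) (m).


u = 0.72 * sqrt(2*9.81*28.0) = 16.8757 m/s
D = 60 * 16.8757 / (pi * 498) = 0.6472 m


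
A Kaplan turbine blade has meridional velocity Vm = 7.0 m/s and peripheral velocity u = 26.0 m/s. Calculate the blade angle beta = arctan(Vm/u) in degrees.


beta = arctan(7.0 / 26.0) = 15.0685 degrees


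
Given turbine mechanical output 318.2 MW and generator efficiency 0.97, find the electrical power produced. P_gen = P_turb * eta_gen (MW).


P_gen = 318.2 * 0.97 = 308.6540 MW


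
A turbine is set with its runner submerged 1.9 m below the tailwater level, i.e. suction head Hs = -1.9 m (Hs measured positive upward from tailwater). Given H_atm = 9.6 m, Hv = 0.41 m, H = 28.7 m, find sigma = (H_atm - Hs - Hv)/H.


sigma = (9.6 - (-1.9) - 0.41) / 28.7 = 0.3864


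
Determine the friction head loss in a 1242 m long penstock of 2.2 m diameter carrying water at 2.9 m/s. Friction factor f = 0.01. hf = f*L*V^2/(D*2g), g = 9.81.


hf = 0.01 * 1242 * 2.9^2 / (2.2 * 2 * 9.81) = 2.4199 m


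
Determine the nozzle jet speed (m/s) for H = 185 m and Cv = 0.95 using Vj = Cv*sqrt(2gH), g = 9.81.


Vj = 0.95 * sqrt(2*9.81*185) = 57.2346 m/s


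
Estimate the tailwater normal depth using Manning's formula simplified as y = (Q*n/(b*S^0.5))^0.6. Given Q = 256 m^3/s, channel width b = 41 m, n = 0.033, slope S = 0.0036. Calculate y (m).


y = (256 * 0.033 / (41 * 0.0036^0.5))^0.6 = 2.0965 m


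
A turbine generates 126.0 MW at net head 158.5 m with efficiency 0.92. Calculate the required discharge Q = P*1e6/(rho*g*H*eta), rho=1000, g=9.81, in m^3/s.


Q = 126.0 * 1e6 / (1000 * 9.81 * 158.5 * 0.92) = 88.0814 m^3/s


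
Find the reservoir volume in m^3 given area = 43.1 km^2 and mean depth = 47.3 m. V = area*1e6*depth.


V = 43.1 * 1e6 * 47.3 = 2.0386e+09 m^3


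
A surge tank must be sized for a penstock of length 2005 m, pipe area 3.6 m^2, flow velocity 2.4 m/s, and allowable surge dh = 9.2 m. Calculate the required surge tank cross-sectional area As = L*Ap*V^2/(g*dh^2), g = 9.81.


As = 2005 * 3.6 * 2.4^2 / (9.81 * 9.2^2) = 50.0720 m^2


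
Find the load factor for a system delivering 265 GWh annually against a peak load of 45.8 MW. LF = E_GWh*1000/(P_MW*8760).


LF = 265 * 1000 / (45.8 * 8760) = 0.6605


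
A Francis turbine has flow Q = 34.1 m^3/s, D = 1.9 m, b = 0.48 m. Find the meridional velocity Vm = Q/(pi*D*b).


Vm = 34.1 / (pi * 1.9 * 0.48) = 11.9017 m/s


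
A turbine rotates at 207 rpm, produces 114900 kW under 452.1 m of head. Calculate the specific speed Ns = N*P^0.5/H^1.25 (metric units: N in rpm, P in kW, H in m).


Ns = 207 * 114900^0.5 / 452.1^1.25 = 33.6579


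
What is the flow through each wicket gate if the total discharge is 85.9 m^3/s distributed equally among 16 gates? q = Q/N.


q = 85.9 / 16 = 5.3688 m^3/s


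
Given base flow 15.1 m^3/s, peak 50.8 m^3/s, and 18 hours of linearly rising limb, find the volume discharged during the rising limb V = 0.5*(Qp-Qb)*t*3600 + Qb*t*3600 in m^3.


V = 0.5*(50.8 - 15.1)*18*3600 + 15.1*18*3600 = 2.1352e+06 m^3


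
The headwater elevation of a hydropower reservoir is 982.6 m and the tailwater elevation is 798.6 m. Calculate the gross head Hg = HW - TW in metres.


Hg = 982.6 - 798.6 = 184.0000 m


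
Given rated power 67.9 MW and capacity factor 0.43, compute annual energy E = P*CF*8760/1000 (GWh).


E = 67.9 * 0.43 * 8760 / 1000 = 255.7657 GWh


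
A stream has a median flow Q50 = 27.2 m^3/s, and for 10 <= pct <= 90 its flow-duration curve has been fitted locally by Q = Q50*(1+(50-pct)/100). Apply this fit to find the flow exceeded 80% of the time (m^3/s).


Q = 27.2 * (1 + (50 - 80)/100) = 19.0400 m^3/s


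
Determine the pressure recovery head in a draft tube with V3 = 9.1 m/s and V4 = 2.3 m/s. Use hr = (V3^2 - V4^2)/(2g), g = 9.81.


hr = (9.1^2 - 2.3^2) / (2*9.81) = 3.9511 m


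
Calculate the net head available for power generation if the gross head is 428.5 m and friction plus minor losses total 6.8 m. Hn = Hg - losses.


Hn = 428.5 - 6.8 = 421.7000 m


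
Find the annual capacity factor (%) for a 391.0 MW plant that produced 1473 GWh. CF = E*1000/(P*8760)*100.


CF = 1473 * 1000 / (391.0 * 8760) * 100 = 43.0053 %


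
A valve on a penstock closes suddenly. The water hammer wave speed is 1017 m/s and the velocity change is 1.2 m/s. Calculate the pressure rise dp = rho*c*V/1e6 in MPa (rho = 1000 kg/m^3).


dp = 1000 * 1017 * 1.2 / 1e6 = 1.2204 MPa


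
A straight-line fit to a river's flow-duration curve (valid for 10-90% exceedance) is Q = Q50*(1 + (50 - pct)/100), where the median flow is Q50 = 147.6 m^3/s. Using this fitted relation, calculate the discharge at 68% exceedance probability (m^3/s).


Q = 147.6 * (1 + (50 - 68)/100) = 121.0320 m^3/s


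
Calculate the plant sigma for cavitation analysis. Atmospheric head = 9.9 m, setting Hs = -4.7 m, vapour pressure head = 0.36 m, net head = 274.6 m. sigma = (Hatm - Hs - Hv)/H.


sigma = (9.9 - (-4.7) - 0.36) / 274.6 = 0.0519


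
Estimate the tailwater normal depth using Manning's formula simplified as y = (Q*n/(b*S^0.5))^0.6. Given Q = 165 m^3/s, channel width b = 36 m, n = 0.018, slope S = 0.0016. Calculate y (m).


y = (165 * 0.018 / (36 * 0.0016^0.5))^0.6 = 1.5440 m


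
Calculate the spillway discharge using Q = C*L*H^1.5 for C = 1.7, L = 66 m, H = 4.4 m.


Q = 1.7 * 66 * 4.4^1.5 = 1035.5519 m^3/s


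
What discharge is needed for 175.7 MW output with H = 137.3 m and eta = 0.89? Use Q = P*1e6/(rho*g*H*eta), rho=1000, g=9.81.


Q = 175.7 * 1e6 / (1000 * 9.81 * 137.3 * 0.89) = 146.5690 m^3/s


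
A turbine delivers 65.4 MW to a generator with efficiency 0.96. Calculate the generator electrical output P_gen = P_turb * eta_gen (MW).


P_gen = 65.4 * 0.96 = 62.7840 MW


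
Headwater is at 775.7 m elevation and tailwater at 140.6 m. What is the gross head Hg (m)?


Hg = 775.7 - 140.6 = 635.1000 m


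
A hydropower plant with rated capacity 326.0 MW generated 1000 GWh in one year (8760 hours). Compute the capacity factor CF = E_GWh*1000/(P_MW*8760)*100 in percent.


CF = 1000 * 1000 / (326.0 * 8760) * 100 = 35.0169 %


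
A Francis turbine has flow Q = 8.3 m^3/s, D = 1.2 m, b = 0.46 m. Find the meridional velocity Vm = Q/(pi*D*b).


Vm = 8.3 / (pi * 1.2 * 0.46) = 4.7862 m/s


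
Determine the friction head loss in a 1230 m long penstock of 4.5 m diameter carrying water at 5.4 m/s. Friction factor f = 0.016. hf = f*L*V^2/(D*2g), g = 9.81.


hf = 0.016 * 1230 * 5.4^2 / (4.5 * 2 * 9.81) = 6.4998 m


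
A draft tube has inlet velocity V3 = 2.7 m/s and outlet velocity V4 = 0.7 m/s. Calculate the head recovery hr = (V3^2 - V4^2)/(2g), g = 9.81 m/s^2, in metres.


hr = (2.7^2 - 0.7^2) / (2*9.81) = 0.3466 m


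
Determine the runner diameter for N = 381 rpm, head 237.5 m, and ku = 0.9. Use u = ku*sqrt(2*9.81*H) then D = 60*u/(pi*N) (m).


u = 0.9 * sqrt(2*9.81*237.5) = 61.4361 m/s
D = 60 * 61.4361 / (pi * 381) = 3.0796 m


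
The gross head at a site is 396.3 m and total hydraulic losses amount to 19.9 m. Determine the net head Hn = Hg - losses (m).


Hn = 396.3 - 19.9 = 376.4000 m


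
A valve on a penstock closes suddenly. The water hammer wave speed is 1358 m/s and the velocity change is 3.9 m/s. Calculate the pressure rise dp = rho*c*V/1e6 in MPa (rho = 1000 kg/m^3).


dp = 1000 * 1358 * 3.9 / 1e6 = 5.2962 MPa


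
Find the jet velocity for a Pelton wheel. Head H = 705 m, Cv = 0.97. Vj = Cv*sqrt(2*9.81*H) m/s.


Vj = 0.97 * sqrt(2*9.81*705) = 114.0817 m/s


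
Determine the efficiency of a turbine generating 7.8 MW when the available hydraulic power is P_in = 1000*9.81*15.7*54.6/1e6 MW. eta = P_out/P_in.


P_in = 1000 * 9.81 * 15.7 * 54.6 / 1e6 = 8.4093 MW
eta = 7.8 / 8.4093 = 0.9275


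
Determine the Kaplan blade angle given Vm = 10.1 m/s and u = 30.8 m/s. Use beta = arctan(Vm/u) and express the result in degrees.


beta = arctan(10.1 / 30.8) = 18.1555 degrees


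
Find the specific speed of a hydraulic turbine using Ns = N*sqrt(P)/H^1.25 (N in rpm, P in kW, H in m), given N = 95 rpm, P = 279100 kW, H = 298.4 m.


Ns = 95 * 279100^0.5 / 298.4^1.25 = 40.4674


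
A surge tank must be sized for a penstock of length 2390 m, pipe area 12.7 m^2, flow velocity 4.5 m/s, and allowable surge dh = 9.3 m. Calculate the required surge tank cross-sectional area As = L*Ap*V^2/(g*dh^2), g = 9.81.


As = 2390 * 12.7 * 4.5^2 / (9.81 * 9.3^2) = 724.4222 m^2


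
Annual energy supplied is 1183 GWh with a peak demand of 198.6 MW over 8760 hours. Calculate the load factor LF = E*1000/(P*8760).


LF = 1183 * 1000 / (198.6 * 8760) = 0.6800


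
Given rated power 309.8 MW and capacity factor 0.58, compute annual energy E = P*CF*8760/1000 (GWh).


E = 309.8 * 0.58 * 8760 / 1000 = 1574.0318 GWh


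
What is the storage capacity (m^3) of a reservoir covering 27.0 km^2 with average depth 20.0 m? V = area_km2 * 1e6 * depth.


V = 27.0 * 1e6 * 20.0 = 5.4000e+08 m^3


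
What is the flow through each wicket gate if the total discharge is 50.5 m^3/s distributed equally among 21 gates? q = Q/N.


q = 50.5 / 21 = 2.4048 m^3/s


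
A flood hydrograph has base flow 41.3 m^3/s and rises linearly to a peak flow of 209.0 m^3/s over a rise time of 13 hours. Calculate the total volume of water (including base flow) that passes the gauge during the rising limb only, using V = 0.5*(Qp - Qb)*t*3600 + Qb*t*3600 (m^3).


V = 0.5*(209.0 - 41.3)*13*3600 + 41.3*13*3600 = 5.8570e+06 m^3


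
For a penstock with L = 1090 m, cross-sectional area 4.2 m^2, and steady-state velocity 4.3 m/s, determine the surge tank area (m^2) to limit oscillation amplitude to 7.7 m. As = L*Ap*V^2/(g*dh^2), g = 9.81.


As = 1090 * 4.2 * 4.3^2 / (9.81 * 7.7^2) = 145.5333 m^2


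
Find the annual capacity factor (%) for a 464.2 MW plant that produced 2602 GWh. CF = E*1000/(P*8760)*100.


CF = 2602 * 1000 / (464.2 * 8760) * 100 = 63.9879 %


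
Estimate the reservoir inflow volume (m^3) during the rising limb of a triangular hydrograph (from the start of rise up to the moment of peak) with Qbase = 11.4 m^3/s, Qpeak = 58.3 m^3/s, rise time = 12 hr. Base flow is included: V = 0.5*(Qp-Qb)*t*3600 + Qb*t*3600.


V = 0.5*(58.3 - 11.4)*12*3600 + 11.4*12*3600 = 1.5055e+06 m^3


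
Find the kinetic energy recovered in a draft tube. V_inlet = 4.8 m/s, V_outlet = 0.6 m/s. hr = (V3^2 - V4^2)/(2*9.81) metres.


hr = (4.8^2 - 0.6^2) / (2*9.81) = 1.1560 m


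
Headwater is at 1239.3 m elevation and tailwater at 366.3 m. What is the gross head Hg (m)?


Hg = 1239.3 - 366.3 = 873.0000 m


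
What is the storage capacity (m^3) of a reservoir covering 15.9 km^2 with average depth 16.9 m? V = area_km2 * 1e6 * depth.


V = 15.9 * 1e6 * 16.9 = 2.6871e+08 m^3


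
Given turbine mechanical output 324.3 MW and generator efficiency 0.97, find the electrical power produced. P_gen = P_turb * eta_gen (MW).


P_gen = 324.3 * 0.97 = 314.5710 MW


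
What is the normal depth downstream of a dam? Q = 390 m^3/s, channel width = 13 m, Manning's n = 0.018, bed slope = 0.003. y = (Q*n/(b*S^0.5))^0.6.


y = (390 * 0.018 / (13 * 0.003^0.5))^0.6 = 3.9473 m


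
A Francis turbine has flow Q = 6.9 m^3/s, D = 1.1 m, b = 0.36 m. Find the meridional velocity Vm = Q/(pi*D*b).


Vm = 6.9 / (pi * 1.1 * 0.36) = 5.5463 m/s


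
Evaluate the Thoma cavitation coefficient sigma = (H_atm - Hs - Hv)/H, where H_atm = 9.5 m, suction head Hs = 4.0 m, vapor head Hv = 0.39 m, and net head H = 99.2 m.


sigma = (9.5 - 4.0 - 0.39) / 99.2 = 0.0515


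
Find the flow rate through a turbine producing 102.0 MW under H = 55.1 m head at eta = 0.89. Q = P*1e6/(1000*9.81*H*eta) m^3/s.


Q = 102.0 * 1e6 / (1000 * 9.81 * 55.1 * 0.89) = 212.0262 m^3/s


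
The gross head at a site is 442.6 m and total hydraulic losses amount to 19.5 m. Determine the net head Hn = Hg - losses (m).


Hn = 442.6 - 19.5 = 423.1000 m


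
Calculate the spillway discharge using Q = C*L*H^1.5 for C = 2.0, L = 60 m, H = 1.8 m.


Q = 2.0 * 60 * 1.8^1.5 = 289.7944 m^3/s


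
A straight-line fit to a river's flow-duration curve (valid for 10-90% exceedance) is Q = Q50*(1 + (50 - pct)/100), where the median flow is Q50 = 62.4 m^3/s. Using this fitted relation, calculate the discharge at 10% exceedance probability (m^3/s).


Q = 62.4 * (1 + (50 - 10)/100) = 87.3600 m^3/s


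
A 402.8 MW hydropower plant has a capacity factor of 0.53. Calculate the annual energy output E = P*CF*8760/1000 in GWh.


E = 402.8 * 0.53 * 8760 / 1000 = 1870.1198 GWh


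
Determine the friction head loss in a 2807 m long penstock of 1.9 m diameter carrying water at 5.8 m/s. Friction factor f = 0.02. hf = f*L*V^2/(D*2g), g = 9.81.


hf = 0.02 * 2807 * 5.8^2 / (1.9 * 2 * 9.81) = 50.6612 m


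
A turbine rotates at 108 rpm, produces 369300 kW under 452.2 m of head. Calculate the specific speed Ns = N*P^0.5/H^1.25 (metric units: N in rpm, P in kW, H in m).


Ns = 108 * 369300^0.5 / 452.2^1.25 = 31.4739


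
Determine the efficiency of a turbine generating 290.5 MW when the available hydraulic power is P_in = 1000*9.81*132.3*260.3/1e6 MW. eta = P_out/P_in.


P_in = 1000 * 9.81 * 132.3 * 260.3 / 1e6 = 337.8337 MW
eta = 290.5 / 337.8337 = 0.8599


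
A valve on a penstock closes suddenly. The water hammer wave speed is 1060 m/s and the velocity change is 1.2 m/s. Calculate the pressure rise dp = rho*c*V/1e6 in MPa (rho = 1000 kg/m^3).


dp = 1000 * 1060 * 1.2 / 1e6 = 1.2720 MPa


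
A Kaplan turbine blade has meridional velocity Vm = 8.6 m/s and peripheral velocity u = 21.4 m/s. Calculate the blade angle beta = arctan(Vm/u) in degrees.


beta = arctan(8.6 / 21.4) = 21.8937 degrees


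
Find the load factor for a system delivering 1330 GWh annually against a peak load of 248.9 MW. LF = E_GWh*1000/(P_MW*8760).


LF = 1330 * 1000 / (248.9 * 8760) = 0.6100


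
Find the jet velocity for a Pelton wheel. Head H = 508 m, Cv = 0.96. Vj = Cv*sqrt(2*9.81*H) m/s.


Vj = 0.96 * sqrt(2*9.81*508) = 95.8413 m/s


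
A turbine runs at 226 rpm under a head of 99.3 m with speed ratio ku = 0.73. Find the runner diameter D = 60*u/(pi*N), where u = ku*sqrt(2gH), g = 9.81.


u = 0.73 * sqrt(2*9.81*99.3) = 32.2216 m/s
D = 60 * 32.2216 / (pi * 226) = 2.7230 m


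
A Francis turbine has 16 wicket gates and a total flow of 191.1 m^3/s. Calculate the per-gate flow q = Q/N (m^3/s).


q = 191.1 / 16 = 11.9437 m^3/s


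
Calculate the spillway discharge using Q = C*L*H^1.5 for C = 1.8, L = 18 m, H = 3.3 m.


Q = 1.8 * 18 * 3.3^1.5 = 194.2298 m^3/s


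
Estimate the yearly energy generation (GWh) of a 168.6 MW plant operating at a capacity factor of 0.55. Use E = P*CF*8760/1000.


E = 168.6 * 0.55 * 8760 / 1000 = 812.3148 GWh


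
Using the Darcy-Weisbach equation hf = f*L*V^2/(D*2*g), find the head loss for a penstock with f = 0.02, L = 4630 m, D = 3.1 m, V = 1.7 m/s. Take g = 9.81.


hf = 0.02 * 4630 * 1.7^2 / (3.1 * 2 * 9.81) = 4.4000 m


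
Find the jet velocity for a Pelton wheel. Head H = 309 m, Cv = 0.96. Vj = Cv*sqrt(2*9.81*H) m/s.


Vj = 0.96 * sqrt(2*9.81*309) = 74.7481 m/s


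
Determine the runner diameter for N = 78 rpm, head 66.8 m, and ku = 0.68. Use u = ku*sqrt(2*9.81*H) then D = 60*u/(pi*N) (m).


u = 0.68 * sqrt(2*9.81*66.8) = 24.6177 m/s
D = 60 * 24.6177 / (pi * 78) = 6.0277 m


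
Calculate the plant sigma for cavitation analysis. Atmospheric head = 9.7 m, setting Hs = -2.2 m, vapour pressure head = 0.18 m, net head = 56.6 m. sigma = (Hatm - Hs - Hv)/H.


sigma = (9.7 - (-2.2) - 0.18) / 56.6 = 0.2071


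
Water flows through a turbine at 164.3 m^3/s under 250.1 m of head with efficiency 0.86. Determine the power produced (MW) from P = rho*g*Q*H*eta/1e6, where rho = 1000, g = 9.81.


P = 1000 * 9.81 * 164.3 * 250.1 * 0.86 / 1e6 = 346.6720 MW


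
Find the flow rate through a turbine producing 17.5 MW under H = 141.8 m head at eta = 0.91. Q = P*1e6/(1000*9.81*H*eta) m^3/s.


Q = 17.5 * 1e6 / (1000 * 9.81 * 141.8 * 0.91) = 13.8246 m^3/s


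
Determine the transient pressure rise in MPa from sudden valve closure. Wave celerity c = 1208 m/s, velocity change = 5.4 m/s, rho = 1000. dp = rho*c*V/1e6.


dp = 1000 * 1208 * 5.4 / 1e6 = 6.5232 MPa


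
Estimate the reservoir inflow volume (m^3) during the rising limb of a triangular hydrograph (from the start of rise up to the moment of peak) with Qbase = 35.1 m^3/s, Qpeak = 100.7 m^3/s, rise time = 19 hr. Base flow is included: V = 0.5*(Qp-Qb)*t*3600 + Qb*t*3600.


V = 0.5*(100.7 - 35.1)*19*3600 + 35.1*19*3600 = 4.6444e+06 m^3


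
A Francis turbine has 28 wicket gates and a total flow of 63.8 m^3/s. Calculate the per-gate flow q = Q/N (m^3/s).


q = 63.8 / 28 = 2.2786 m^3/s


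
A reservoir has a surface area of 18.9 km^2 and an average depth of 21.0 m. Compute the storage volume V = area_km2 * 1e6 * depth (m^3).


V = 18.9 * 1e6 * 21.0 = 3.9690e+08 m^3


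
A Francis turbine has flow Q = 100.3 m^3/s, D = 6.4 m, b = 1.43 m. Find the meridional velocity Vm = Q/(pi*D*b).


Vm = 100.3 / (pi * 6.4 * 1.43) = 3.4885 m/s


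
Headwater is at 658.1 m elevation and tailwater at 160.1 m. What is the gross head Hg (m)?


Hg = 658.1 - 160.1 = 498.0000 m


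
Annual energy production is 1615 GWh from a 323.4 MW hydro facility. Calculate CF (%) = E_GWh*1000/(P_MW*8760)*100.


CF = 1615 * 1000 / (323.4 * 8760) * 100 = 57.0070 %


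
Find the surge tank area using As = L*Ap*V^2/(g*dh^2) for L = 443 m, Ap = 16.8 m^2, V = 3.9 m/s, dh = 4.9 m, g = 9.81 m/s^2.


As = 443 * 16.8 * 3.9^2 / (9.81 * 4.9^2) = 480.5970 m^2


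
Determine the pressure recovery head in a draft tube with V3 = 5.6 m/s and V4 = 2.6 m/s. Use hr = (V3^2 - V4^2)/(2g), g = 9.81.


hr = (5.6^2 - 2.6^2) / (2*9.81) = 1.2538 m


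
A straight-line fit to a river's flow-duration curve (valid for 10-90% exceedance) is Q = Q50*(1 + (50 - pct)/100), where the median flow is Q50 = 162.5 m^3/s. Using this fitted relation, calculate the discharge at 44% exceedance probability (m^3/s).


Q = 162.5 * (1 + (50 - 44)/100) = 172.2500 m^3/s


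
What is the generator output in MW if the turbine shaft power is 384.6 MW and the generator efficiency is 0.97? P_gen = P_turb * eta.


P_gen = 384.6 * 0.97 = 373.0620 MW


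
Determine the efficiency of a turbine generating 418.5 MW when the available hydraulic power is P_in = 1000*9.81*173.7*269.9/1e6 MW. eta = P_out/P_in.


P_in = 1000 * 9.81 * 173.7 * 269.9 / 1e6 = 459.9088 MW
eta = 418.5 / 459.9088 = 0.9100


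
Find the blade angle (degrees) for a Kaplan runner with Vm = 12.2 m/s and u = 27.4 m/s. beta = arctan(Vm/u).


beta = arctan(12.2 / 27.4) = 24.0013 degrees


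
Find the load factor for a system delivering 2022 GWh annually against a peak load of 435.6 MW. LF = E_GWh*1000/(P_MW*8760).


LF = 2022 * 1000 / (435.6 * 8760) = 0.5299


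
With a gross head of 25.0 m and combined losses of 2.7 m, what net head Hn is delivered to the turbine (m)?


Hn = 25.0 - 2.7 = 22.3000 m


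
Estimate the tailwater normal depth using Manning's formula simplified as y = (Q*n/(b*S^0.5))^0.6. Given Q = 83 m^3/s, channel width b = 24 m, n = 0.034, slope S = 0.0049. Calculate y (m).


y = (83 * 0.034 / (24 * 0.0049^0.5))^0.6 = 1.3651 m


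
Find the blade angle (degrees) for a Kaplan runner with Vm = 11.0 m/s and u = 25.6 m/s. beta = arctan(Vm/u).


beta = arctan(11.0 / 25.6) = 23.2526 degrees


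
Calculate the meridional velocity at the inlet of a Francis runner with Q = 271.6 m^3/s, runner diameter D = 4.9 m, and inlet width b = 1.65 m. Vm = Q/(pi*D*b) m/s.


Vm = 271.6 / (pi * 4.9 * 1.65) = 10.6930 m/s


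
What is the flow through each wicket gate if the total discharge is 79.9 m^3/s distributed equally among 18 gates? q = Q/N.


q = 79.9 / 18 = 4.4389 m^3/s


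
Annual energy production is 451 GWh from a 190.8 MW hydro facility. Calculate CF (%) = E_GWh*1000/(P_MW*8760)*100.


CF = 451 * 1000 / (190.8 * 8760) * 100 = 26.9832 %


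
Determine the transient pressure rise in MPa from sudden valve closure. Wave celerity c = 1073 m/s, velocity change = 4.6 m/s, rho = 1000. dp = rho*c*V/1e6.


dp = 1000 * 1073 * 4.6 / 1e6 = 4.9358 MPa


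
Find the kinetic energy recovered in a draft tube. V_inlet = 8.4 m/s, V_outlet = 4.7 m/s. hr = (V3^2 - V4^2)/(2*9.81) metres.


hr = (8.4^2 - 4.7^2) / (2*9.81) = 2.4704 m


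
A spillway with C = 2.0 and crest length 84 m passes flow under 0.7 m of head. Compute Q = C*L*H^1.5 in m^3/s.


Q = 2.0 * 84 * 0.7^1.5 = 98.3912 m^3/s


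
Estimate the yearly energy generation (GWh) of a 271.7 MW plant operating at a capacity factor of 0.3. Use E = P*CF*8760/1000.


E = 271.7 * 0.3 * 8760 / 1000 = 714.0276 GWh


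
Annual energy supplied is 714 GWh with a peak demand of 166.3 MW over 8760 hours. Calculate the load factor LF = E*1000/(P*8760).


LF = 714 * 1000 / (166.3 * 8760) = 0.4901


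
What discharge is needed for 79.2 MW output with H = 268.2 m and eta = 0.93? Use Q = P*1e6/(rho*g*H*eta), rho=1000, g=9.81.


Q = 79.2 * 1e6 / (1000 * 9.81 * 268.2 * 0.93) = 32.3679 m^3/s


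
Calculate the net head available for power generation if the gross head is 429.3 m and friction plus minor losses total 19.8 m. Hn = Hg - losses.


Hn = 429.3 - 19.8 = 409.5000 m


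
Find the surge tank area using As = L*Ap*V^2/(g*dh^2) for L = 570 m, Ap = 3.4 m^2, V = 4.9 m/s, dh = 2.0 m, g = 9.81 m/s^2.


As = 570 * 3.4 * 4.9^2 / (9.81 * 2.0^2) = 1185.8150 m^2


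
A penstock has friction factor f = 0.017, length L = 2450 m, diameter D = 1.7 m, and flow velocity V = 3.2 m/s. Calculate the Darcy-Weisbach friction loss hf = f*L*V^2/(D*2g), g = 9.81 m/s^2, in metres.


hf = 0.017 * 2450 * 3.2^2 / (1.7 * 2 * 9.81) = 12.7870 m


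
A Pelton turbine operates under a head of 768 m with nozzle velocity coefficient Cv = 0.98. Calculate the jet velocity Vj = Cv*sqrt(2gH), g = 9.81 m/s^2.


Vj = 0.98 * sqrt(2*9.81*768) = 120.2974 m/s


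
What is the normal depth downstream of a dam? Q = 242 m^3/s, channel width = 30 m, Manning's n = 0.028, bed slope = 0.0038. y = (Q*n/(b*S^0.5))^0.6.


y = (242 * 0.028 / (30 * 0.0038^0.5))^0.6 = 2.1796 m


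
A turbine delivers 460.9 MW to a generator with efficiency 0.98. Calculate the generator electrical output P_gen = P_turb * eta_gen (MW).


P_gen = 460.9 * 0.98 = 451.6820 MW


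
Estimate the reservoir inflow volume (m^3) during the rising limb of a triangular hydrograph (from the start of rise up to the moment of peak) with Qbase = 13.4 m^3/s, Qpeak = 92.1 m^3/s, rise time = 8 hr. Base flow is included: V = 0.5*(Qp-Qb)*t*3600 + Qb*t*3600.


V = 0.5*(92.1 - 13.4)*8*3600 + 13.4*8*3600 = 1.5192e+06 m^3


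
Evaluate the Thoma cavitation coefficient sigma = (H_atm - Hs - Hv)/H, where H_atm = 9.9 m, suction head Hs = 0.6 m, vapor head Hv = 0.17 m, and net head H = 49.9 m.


sigma = (9.9 - 0.6 - 0.17) / 49.9 = 0.1830


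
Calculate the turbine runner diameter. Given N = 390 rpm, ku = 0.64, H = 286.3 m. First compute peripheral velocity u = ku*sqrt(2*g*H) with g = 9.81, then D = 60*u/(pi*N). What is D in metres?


u = 0.64 * sqrt(2*9.81*286.3) = 47.9667 m/s
D = 60 * 47.9667 / (pi * 390) = 2.3490 m


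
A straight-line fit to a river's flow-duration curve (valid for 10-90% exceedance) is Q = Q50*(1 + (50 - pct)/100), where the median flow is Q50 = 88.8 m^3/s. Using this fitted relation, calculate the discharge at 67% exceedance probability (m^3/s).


Q = 88.8 * (1 + (50 - 67)/100) = 73.7040 m^3/s


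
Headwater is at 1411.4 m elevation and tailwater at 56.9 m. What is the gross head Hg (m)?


Hg = 1411.4 - 56.9 = 1354.5000 m


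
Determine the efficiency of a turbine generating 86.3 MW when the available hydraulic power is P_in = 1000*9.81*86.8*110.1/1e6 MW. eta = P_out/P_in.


P_in = 1000 * 9.81 * 86.8 * 110.1 / 1e6 = 93.7510 MW
eta = 86.3 / 93.7510 = 0.9205


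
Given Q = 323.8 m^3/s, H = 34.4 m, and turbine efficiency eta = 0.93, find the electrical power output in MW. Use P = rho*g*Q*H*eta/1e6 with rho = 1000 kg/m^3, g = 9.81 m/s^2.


P = 1000 * 9.81 * 323.8 * 34.4 * 0.93 / 1e6 = 101.6219 MW


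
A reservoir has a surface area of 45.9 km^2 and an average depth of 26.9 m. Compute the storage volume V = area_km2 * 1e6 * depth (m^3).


V = 45.9 * 1e6 * 26.9 = 1.2347e+09 m^3


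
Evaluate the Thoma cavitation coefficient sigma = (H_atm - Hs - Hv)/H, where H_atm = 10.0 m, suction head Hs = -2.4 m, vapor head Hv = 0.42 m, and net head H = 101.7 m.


sigma = (10.0 - (-2.4) - 0.42) / 101.7 = 0.1178


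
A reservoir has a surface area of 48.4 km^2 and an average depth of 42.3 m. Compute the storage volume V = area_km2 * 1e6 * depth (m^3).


V = 48.4 * 1e6 * 42.3 = 2.0473e+09 m^3


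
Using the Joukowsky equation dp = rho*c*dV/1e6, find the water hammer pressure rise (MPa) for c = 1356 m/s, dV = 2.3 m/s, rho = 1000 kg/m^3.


dp = 1000 * 1356 * 2.3 / 1e6 = 3.1188 MPa


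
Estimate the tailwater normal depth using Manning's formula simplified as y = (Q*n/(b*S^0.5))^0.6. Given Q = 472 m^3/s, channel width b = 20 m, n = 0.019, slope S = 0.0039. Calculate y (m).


y = (472 * 0.019 / (20 * 0.0039^0.5))^0.6 = 3.2635 m
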